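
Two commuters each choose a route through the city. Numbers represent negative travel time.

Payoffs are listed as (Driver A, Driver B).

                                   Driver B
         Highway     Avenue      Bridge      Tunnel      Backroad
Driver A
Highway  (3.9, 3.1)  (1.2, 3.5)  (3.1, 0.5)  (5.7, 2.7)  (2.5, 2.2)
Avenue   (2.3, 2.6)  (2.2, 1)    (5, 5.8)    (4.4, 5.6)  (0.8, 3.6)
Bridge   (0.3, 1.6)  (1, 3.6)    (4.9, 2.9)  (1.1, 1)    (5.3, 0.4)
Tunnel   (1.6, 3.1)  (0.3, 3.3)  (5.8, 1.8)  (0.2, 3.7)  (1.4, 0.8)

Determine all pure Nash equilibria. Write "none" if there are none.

For each player, find the best response to each opponent profile; mutual best responses are the pure NE.
Driver A against Highway: payoffs 3.9, 2.3, 0.3, 1.6 → best response Highway.
Driver A against Avenue: payoffs 1.2, 2.2, 1, 0.3 → best response Avenue.
Driver A against Bridge: payoffs 3.1, 5, 4.9, 5.8 → best response Tunnel.
Driver A against Tunnel: payoffs 5.7, 4.4, 1.1, 0.2 → best response Highway.
Driver A against Backroad: payoffs 2.5, 0.8, 5.3, 1.4 → best response Bridge.
Driver B against Highway: payoffs 3.1, 3.5, 0.5, 2.7, 2.2 → best response Avenue.
Driver B against Avenue: payoffs 2.6, 1, 5.8, 5.6, 3.6 → best response Bridge.
Driver B against Bridge: payoffs 1.6, 3.6, 2.9, 1, 0.4 → best response Avenue.
Driver B against Tunnel: payoffs 3.1, 3.3, 1.8, 3.7, 0.8 → best response Tunnel.
No profile is a mutual best response for all players.

No pure-strategy Nash equilibrium.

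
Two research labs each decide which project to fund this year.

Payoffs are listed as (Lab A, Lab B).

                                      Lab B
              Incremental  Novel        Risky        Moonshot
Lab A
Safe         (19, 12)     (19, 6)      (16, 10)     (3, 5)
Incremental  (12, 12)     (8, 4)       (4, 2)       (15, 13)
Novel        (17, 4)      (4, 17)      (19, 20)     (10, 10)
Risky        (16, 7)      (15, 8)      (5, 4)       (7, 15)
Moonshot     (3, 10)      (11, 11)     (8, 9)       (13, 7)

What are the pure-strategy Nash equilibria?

The pure Nash equilibria are (Safe, Incremental), (Incremental, Moonshot), (Novel, Risky).

(Safe, Incremental): Lab A gets 19, best alternative 17; Lab B gets 12, best alternative 10. No profitable deviation — NE.
(Safe, Novel): Lab B can switch to Incremental (6 → 12). Not NE.
(Safe, Risky): Lab A can switch to Novel (16 → 19). Not NE.
(Safe, Moonshot): Lab A can switch to Incremental (3 → 15). Not NE.
(Incremental, Incremental): Lab A can switch to Safe (12 → 19). Not NE.
(Incremental, Novel): Lab A can switch to Safe (8 → 19). Not NE.
(Incremental, Risky): Lab A can switch to Safe (4 → 16). Not NE.
(Incremental, Moonshot): Lab A gets 15, best alternative 13; Lab B gets 13, best alternative 12. No profitable deviation — NE.
(Novel, Risky): Lab A gets 19, best alternative 16; Lab B gets 20, best alternative 17. No profitable deviation — NE.
(The remaining 11 profiles each have a profitable deviation by the same check.)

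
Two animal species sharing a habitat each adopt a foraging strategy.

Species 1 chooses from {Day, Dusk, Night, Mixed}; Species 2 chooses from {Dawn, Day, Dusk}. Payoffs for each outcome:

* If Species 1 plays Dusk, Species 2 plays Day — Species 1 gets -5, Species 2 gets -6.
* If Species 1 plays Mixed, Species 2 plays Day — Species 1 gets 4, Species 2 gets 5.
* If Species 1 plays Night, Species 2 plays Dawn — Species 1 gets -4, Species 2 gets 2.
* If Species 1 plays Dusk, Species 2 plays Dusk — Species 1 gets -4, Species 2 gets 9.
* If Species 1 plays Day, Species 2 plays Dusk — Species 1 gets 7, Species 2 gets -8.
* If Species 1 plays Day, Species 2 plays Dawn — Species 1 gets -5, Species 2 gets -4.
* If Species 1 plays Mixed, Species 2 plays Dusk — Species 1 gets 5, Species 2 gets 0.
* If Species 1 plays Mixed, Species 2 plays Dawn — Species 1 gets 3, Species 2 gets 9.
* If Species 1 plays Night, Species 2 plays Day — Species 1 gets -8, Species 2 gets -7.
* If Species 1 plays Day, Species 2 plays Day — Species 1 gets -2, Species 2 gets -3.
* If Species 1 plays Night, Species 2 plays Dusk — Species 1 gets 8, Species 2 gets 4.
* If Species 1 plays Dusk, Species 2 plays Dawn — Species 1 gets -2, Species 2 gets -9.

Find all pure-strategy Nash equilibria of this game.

(Day, Dawn): Species 1 can switch to Dusk (-5 → -2). Not NE.
(Day, Day): Species 1 can switch to Mixed (-2 → 4). Not NE.
(Day, Dusk): Species 1 can switch to Night (7 → 8). Not NE.
(Dusk, Dawn): Species 1 can switch to Mixed (-2 → 3). Not NE.
(Dusk, Day): Species 1 can switch to Day (-5 → -2). Not NE.
(Dusk, Dusk): Species 1 can switch to Day (-4 → 7). Not NE.
(Night, Dawn): Species 1 can switch to Dusk (-4 → -2). Not NE.
(Night, Day): Species 1 can switch to Day (-8 → -2). Not NE.
(Night, Dusk): Species 1 gets 8, best alternative 7; Species 2 gets 4, best alternative 2. No profitable deviation — NE.
(Mixed, Dawn): Species 1 gets 3, best alternative -2; Species 2 gets 9, best alternative 5. No profitable deviation — NE.
(Mixed, Day): Species 2 can switch to Dawn (5 → 9). Not NE.
(Mixed, Dusk): Species 1 can switch to Day (5 → 7). Not NE.

The pure Nash equilibria are (Night, Dusk), (Mixed, Dawn).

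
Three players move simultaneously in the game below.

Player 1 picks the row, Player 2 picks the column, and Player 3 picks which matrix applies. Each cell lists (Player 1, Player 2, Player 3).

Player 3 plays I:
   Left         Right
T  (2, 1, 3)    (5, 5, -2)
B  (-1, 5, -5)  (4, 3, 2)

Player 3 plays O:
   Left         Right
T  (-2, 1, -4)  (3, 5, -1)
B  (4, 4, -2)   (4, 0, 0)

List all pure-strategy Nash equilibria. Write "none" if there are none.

Player 1 against (Left, I): payoffs 2, -1 → best response T.
Player 1 against (Left, O): payoffs -2, 4 → best response B.
Player 1 against (Right, I): payoffs 5, 4 → best response T.
Player 1 against (Right, O): payoffs 3, 4 → best response B.
Player 2 against (T, I): payoffs 1, 5 → best response Right.
Player 2 against (T, O): payoffs 1, 5 → best response Right.
Player 2 against (B, I): payoffs 5, 3 → best response Left.
Player 2 against (B, O): payoffs 4, 0 → best response Left.
Player 3 against (T, Left): payoffs 3, -4 → best response I.
Player 3 against (T, Right): payoffs -2, -1 → best response O.
Player 3 against (B, Left): payoffs -5, -2 → best response O.
Player 3 against (B, Right): payoffs 2, 0 → best response I.
Mutual best responses: (B, Left, O).

(B, Left, O)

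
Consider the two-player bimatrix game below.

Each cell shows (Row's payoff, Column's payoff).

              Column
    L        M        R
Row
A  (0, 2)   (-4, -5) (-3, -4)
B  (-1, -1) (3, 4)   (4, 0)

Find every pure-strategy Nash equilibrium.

(A, L): Row gets 0, best alternative -1; Column gets 2, best alternative -4. No profitable deviation — NE.
(A, M): Row can switch to B (-4 → 3). Not NE.
(A, R): Row can switch to B (-3 → 4). Not NE.
(B, L): Row can switch to A (-1 → 0). Not NE.
(B, M): Row gets 3, best alternative -4; Column gets 4, best alternative 0. No profitable deviation — NE.
(B, R): Column can switch to M (0 → 4). Not NE.

(A, L), (B, M)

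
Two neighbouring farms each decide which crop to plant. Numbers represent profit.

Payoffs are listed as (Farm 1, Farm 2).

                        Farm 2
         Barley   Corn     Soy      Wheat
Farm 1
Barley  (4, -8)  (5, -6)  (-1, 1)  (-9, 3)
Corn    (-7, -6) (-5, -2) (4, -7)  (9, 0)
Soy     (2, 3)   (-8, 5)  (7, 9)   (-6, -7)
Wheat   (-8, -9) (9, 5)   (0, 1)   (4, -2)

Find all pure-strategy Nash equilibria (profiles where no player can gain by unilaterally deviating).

Farm 1 against Barley: payoffs 4, -7, 2, -8 → best response Barley.
Farm 1 against Corn: payoffs 5, -5, -8, 9 → best response Wheat.
Farm 1 against Soy: payoffs -1, 4, 7, 0 → best response Soy.
Farm 1 against Wheat: payoffs -9, 9, -6, 4 → best response Corn.
Farm 2 against Barley: payoffs -8, -6, 1, 3 → best response Wheat.
Farm 2 against Corn: payoffs -6, -2, -7, 0 → best response Wheat.
Farm 2 against Soy: payoffs 3, 5, 9, -7 → best response Soy.
Farm 2 against Wheat: payoffs -9, 5, 1, -2 → best response Corn.
Mutual best responses: (Corn, Wheat); (Soy, Soy); (Wheat, Corn).

The pure Nash equilibria are (Corn, Wheat); (Soy, Soy); (Wheat, Corn).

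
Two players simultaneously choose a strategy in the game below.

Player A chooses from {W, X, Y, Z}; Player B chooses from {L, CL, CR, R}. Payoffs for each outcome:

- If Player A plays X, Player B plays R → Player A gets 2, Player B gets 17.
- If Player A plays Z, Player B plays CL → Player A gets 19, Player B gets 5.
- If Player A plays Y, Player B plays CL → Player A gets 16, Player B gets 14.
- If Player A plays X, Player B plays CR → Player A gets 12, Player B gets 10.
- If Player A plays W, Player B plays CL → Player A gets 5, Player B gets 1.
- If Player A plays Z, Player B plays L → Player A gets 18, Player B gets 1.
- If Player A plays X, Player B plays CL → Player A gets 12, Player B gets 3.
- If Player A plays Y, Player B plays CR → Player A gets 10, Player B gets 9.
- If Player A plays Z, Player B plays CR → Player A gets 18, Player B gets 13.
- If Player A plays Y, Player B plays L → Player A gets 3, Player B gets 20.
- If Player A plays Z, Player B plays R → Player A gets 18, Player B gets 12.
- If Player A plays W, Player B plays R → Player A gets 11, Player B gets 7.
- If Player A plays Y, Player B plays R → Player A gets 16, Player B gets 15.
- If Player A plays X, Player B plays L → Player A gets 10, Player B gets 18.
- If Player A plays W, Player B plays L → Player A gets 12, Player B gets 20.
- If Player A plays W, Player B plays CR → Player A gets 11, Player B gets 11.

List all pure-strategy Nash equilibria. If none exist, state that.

(Z, CR)

Player A against L: payoffs 12, 10, 3, 18 → best response Z.
Player A against CL: payoffs 5, 12, 16, 19 → best response Z.
Player A against CR: payoffs 11, 12, 10, 18 → best response Z.
Player A against R: payoffs 11, 2, 16, 18 → best response Z.
Player B against W: payoffs 20, 1, 11, 7 → best response L.
Player B against X: payoffs 18, 3, 10, 17 → best response L.
Player B against Y: payoffs 20, 14, 9, 15 → best response L.
Player B against Z: payoffs 1, 5, 13, 12 → best response CR.
Mutual best responses: (Z, CR).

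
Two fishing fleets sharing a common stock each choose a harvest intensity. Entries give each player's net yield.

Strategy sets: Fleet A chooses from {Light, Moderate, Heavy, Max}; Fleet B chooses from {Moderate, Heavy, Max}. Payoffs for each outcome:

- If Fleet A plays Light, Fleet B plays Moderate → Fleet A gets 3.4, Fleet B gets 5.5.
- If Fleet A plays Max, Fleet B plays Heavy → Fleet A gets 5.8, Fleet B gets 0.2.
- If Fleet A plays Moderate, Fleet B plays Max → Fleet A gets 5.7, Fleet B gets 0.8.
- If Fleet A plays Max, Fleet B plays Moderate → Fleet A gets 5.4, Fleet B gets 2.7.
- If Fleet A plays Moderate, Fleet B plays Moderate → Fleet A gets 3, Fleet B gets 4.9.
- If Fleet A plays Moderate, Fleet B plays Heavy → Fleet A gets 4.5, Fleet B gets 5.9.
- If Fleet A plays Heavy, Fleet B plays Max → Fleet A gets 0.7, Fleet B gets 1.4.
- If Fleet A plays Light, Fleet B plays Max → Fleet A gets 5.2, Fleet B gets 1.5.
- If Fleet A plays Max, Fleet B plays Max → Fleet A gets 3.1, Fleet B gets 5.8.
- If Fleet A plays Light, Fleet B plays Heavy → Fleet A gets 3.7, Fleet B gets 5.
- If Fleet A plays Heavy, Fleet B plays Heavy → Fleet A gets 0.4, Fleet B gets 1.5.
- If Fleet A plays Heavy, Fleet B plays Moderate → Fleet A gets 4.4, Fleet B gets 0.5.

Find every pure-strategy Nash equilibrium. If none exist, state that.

none

Fleet A against Moderate: payoffs 3.4, 3, 4.4, 5.4 → best response Max.
Fleet A against Heavy: payoffs 3.7, 4.5, 0.4, 5.8 → best response Max.
Fleet A against Max: payoffs 5.2, 5.7, 0.7, 3.1 → best response Moderate.
Fleet B against Light: payoffs 5.5, 5, 1.5 → best response Moderate.
Fleet B against Moderate: payoffs 4.9, 5.9, 0.8 → best response Heavy.
Fleet B against Heavy: payoffs 0.5, 1.5, 1.4 → best response Heavy.
Fleet B against Max: payoffs 2.7, 0.2, 5.8 → best response Max.
No profile is a mutual best response for all players.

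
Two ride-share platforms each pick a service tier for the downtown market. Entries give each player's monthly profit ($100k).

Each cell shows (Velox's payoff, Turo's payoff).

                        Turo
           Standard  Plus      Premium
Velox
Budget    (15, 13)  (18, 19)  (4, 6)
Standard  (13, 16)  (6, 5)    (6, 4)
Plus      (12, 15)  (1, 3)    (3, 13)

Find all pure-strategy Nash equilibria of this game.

(Budget, Plus)

Velox against Standard: payoffs 15, 13, 12 → best response Budget.
Velox against Plus: payoffs 18, 6, 1 → best response Budget.
Velox against Premium: payoffs 4, 6, 3 → best response Standard.
Turo against Budget: payoffs 13, 19, 6 → best response Plus.
Turo against Standard: payoffs 16, 5, 4 → best response Standard.
Turo against Plus: payoffs 15, 3, 13 → best response Standard.
Mutual best responses: (Budget, Plus).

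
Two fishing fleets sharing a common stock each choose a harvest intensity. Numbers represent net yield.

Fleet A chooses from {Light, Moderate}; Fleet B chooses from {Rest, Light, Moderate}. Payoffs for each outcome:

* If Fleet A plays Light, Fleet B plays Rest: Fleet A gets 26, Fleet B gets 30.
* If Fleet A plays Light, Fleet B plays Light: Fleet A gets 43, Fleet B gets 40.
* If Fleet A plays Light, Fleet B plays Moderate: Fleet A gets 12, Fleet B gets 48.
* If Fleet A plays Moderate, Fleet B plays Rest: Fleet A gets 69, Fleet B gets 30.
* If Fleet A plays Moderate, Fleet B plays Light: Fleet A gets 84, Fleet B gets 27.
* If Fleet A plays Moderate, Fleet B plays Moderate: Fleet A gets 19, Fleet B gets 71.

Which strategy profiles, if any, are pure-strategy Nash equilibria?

The unique pure-strategy Nash equilibrium is (Moderate, Moderate).

For each strategy profile, look for a profitable unilateral deviation.
(Light, Rest): Fleet A can switch to Moderate (26 → 69). Not NE.
(Light, Light): Fleet A can switch to Moderate (43 → 84). Not NE.
(Light, Moderate): Fleet A can switch to Moderate (12 → 19). Not NE.
(Moderate, Rest): Fleet B can switch to Moderate (30 → 71). Not NE.
(Moderate, Light): Fleet B can switch to Rest (27 → 30). Not NE.
(Moderate, Moderate): Fleet A gets 19, best alternative 12; Fleet B gets 71, best alternative 30. No profitable deviation — NE.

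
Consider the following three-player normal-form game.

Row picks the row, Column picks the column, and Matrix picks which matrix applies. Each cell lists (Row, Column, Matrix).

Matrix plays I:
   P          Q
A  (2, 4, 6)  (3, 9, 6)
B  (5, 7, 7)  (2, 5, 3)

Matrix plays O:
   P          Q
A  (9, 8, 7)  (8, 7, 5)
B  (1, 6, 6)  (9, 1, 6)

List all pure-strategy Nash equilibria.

(A, P, O); (A, Q, I); (B, P, I)

Row against (P, I): payoffs 2, 5 → best response B.
Row against (P, O): payoffs 9, 1 → best response A.
Row against (Q, I): payoffs 3, 2 → best response A.
Row against (Q, O): payoffs 8, 9 → best response B.
Column against (A, I): payoffs 4, 9 → best response Q.
Column against (A, O): payoffs 8, 7 → best response P.
Column against (B, I): payoffs 7, 5 → best response P.
Column against (B, O): payoffs 6, 1 → best response P.
Matrix against (A, P): payoffs 6, 7 → best response O.
Matrix against (A, Q): payoffs 6, 5 → best response I.
Matrix against (B, P): payoffs 7, 6 → best response I.
Matrix against (B, Q): payoffs 3, 6 → best response O.
Mutual best responses: (A, P, O); (A, Q, I); (B, P, I).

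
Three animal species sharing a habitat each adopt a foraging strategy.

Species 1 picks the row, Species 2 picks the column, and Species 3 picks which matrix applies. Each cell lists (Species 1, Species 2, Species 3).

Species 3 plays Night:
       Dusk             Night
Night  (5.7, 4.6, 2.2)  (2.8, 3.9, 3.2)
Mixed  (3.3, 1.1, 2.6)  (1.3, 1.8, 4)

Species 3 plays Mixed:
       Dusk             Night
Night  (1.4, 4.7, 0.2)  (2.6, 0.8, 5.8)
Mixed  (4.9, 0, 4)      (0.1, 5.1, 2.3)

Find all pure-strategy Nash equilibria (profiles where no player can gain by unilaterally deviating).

The unique pure-strategy Nash equilibrium is (Night, Dusk, Night).

Mark each player's best response to every combination of opponents' strategies; a profile where every player is best-responding is a pure Nash equilibrium.
Species 1 against (Dusk, Night): payoffs 5.7, 3.3 → best response Night.
Species 1 against (Dusk, Mixed): payoffs 1.4, 4.9 → best response Mixed.
Species 1 against (Night, Night): payoffs 2.8, 1.3 → best response Night.
Species 1 against (Night, Mixed): payoffs 2.6, 0.1 → best response Night.
Species 2 against (Night, Night): payoffs 4.6, 3.9 → best response Dusk.
Species 2 against (Night, Mixed): payoffs 4.7, 0.8 → best response Dusk.
Species 2 against (Mixed, Night): payoffs 1.1, 1.8 → best response Night.
Species 2 against (Mixed, Mixed): payoffs 0, 5.1 → best response Night.
Species 3 against (Night, Dusk): payoffs 2.2, 0.2 → best response Night.
Species 3 against (Night, Night): payoffs 3.2, 5.8 → best response Mixed.
Species 3 against (Mixed, Dusk): payoffs 2.6, 4 → best response Mixed.
Species 3 against (Mixed, Night): payoffs 4, 2.3 → best response Night.
Mutual best responses: (Night, Dusk, Night).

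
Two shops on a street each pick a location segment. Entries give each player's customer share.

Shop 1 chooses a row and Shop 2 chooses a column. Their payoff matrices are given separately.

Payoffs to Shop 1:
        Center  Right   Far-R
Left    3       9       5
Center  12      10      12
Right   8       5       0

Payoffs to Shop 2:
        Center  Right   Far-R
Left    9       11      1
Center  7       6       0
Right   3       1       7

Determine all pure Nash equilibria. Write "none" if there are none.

For each player, find the best response to each opponent profile; mutual best responses are the pure NE.
Shop 1 against Center: payoffs 3, 12, 8 → best response Center.
Shop 1 against Right: payoffs 9, 10, 5 → best response Center.
Shop 1 against Far-R: payoffs 5, 12, 0 → best response Center.
Shop 2 against Left: payoffs 9, 11, 1 → best response Right.
Shop 2 against Center: payoffs 7, 6, 0 → best response Center.
Shop 2 against Right: payoffs 3, 1, 7 → best response Far-R.
Mutual best responses: (Center, Center).

(Center, Center)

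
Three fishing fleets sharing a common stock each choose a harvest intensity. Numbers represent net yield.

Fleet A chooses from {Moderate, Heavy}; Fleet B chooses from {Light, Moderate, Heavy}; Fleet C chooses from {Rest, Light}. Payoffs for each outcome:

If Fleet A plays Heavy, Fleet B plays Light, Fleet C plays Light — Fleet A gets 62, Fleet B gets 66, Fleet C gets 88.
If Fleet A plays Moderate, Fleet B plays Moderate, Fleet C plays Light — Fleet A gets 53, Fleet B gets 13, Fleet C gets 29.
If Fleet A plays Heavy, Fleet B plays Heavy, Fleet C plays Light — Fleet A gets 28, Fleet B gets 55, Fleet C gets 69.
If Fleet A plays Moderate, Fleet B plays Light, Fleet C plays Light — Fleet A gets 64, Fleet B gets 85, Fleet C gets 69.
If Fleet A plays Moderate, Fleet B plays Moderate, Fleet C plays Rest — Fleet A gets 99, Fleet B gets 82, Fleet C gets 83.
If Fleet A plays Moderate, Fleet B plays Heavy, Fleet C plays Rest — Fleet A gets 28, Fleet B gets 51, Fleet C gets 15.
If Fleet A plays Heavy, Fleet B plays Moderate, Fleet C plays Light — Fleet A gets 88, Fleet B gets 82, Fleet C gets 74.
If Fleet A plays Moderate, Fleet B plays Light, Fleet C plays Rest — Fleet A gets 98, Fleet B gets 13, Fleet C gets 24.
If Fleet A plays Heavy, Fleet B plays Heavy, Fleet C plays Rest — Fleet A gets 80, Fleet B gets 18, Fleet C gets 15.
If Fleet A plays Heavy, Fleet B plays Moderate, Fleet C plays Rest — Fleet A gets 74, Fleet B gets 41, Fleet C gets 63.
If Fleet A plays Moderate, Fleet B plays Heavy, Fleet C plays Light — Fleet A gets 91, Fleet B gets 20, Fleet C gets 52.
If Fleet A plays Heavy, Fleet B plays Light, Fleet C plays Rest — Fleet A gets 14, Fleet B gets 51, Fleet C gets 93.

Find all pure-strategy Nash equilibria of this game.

(Moderate, Light, Light) and (Moderate, Moderate, Rest) and (Heavy, Moderate, Light)

Fleet A against (Light, Rest): payoffs 98, 14 → best response Moderate.
Fleet A against (Light, Light): payoffs 64, 62 → best response Moderate.
Fleet A against (Moderate, Rest): payoffs 99, 74 → best response Moderate.
Fleet A against (Moderate, Light): payoffs 53, 88 → best response Heavy.
Fleet A against (Heavy, Rest): payoffs 28, 80 → best response Heavy.
Fleet A against (Heavy, Light): payoffs 91, 28 → best response Moderate.
Fleet B against (Moderate, Rest): payoffs 13, 82, 51 → best response Moderate.
Fleet B against (Moderate, Light): payoffs 85, 13, 20 → best response Light.
Fleet B against (Heavy, Rest): payoffs 51, 41, 18 → best response Light.
Fleet B against (Heavy, Light): payoffs 66, 82, 55 → best response Moderate.
Fleet C against (Moderate, Light): payoffs 24, 69 → best response Light.
Fleet C against (Moderate, Moderate): payoffs 83, 29 → best response Rest.
Fleet C against (Moderate, Heavy): payoffs 15, 52 → best response Light.
Fleet C against (Heavy, Light): payoffs 93, 88 → best response Rest.
Fleet C against (Heavy, Moderate): payoffs 63, 74 → best response Light.
Fleet C against (Heavy, Heavy): payoffs 15, 69 → best response Light.
Mutual best responses: (Moderate, Light, Light); (Moderate, Moderate, Rest); (Heavy, Moderate, Light).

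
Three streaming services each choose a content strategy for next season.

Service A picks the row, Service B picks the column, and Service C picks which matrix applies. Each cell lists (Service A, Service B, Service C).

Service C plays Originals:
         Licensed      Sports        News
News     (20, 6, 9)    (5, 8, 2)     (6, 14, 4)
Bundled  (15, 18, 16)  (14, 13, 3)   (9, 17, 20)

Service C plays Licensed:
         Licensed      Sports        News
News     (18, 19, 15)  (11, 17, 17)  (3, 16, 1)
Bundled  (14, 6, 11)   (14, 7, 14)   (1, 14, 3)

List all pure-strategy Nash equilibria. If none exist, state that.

(News, Licensed, Originals): Service B can switch to Sports (6 → 8). Not NE.
(News, Licensed, Licensed): Service A gets 18, best alternative 14; Service B gets 19, best alternative 17; Service C gets 15, best alternative 9. No profitable deviation — NE.
(News, Sports, Originals): Service A can switch to Bundled (5 → 14). Not NE.
(News, Sports, Licensed): Service A can switch to Bundled (11 → 14). Not NE.
(News, News, Originals): Service A can switch to Bundled (6 → 9). Not NE.
(News, News, Licensed): Service B can switch to Licensed (16 → 19). Not NE.
(Bundled, Licensed, Originals): Service A can switch to News (15 → 20). Not NE.
(Bundled, Licensed, Licensed): Service A can switch to News (14 → 18). Not NE.
(Bundled, Sports, Originals): Service B can switch to Licensed (13 → 18). Not NE.
(The remaining 3 profiles each have a profitable deviation by the same check.)

Pure NE: (News, Licensed, Licensed)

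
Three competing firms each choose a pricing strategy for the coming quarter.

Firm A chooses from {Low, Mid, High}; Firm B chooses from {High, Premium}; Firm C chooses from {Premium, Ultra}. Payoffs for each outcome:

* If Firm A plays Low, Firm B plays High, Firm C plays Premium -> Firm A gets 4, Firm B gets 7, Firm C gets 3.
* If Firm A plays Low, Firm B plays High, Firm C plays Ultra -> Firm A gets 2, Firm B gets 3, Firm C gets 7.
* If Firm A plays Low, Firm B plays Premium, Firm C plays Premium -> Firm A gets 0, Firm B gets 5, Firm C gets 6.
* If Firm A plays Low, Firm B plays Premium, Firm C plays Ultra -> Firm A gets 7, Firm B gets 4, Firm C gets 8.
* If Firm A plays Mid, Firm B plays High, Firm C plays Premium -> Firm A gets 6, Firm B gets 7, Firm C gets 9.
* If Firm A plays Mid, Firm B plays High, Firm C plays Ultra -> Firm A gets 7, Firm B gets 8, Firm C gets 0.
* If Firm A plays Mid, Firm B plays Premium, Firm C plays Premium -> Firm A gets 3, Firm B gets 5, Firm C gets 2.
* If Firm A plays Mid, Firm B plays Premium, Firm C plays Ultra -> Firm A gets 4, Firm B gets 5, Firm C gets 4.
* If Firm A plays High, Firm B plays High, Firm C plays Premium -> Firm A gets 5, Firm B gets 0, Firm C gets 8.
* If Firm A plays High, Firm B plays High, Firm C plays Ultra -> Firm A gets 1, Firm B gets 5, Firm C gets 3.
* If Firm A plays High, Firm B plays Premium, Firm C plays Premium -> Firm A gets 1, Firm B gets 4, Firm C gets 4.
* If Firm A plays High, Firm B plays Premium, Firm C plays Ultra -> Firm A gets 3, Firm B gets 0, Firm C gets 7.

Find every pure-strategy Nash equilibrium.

The pure Nash equilibria are (Low, Premium, Ultra) and (Mid, High, Premium).

Firm A against (High, Premium): payoffs 4, 6, 5 → best response Mid.
Firm A against (High, Ultra): payoffs 2, 7, 1 → best response Mid.
Firm A against (Premium, Premium): payoffs 0, 3, 1 → best response Mid.
Firm A against (Premium, Ultra): payoffs 7, 4, 3 → best response Low.
Firm B against (Low, Premium): payoffs 7, 5 → best response High.
Firm B against (Low, Ultra): payoffs 3, 4 → best response Premium.
Firm B against (Mid, Premium): payoffs 7, 5 → best response High.
Firm B against (Mid, Ultra): payoffs 8, 5 → best response High.
Firm B against (High, Premium): payoffs 0, 4 → best response Premium.
Firm B against (High, Ultra): payoffs 5, 0 → best response High.
Firm C against (Low, High): payoffs 3, 7 → best response Ultra.
Firm C against (Low, Premium): payoffs 6, 8 → best response Ultra.
Firm C against (Mid, High): payoffs 9, 0 → best response Premium.
Firm C against (Mid, Premium): payoffs 2, 4 → best response Ultra.
Firm C against (High, High): payoffs 8, 3 → best response Premium.
Firm C against (High, Premium): payoffs 4, 7 → best response Ultra.
Mutual best responses: (Low, Premium, Ultra); (Mid, High, Premium).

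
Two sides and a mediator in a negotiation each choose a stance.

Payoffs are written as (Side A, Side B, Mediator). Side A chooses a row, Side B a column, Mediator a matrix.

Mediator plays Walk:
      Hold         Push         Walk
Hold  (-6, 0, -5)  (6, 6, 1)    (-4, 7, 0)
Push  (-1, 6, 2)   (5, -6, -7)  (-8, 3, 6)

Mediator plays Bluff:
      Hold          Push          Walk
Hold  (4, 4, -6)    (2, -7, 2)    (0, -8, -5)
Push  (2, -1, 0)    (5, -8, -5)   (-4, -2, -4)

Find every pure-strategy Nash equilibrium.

Pure-strategy Nash equilibria: (Hold, Walk, Walk) and (Push, Hold, Walk)

Mark each player's best response to every combination of opponents' strategies; a profile where every player is best-responding is a pure Nash equilibrium.
Side A against (Hold, Walk): payoffs -6, -1 → best response Push.
Side A against (Hold, Bluff): payoffs 4, 2 → best response Hold.
Side A against (Push, Walk): payoffs 6, 5 → best response Hold.
Side A against (Push, Bluff): payoffs 2, 5 → best response Push.
Side A against (Walk, Walk): payoffs -4, -8 → best response Hold.
Side A against (Walk, Bluff): payoffs 0, -4 → best response Hold.
Side B against (Hold, Walk): payoffs 0, 6, 7 → best response Walk.
Side B against (Hold, Bluff): payoffs 4, -7, -8 → best response Hold.
Side B against (Push, Walk): payoffs 6, -6, 3 → best response Hold.
Side B against (Push, Bluff): payoffs -1, -8, -2 → best response Hold.
Mediator against (Hold, Hold): payoffs -5, -6 → best response Walk.
Mediator against (Hold, Push): payoffs 1, 2 → best response Bluff.
Mediator against (Hold, Walk): payoffs 0, -5 → best response Walk.
Mediator against (Push, Hold): payoffs 2, 0 → best response Walk.
Mediator against (Push, Push): payoffs -7, -5 → best response Bluff.
Mediator against (Push, Walk): payoffs 6, -4 → best response Walk.
Mutual best responses: (Hold, Walk, Walk); (Push, Hold, Walk).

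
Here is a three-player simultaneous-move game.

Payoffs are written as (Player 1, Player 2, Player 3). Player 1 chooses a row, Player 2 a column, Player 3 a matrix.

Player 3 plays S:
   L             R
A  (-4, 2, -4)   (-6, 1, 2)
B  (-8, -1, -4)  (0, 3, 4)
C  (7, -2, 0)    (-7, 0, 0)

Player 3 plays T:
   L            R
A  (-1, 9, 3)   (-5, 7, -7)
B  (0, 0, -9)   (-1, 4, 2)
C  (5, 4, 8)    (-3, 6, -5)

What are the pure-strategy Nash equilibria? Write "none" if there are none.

The unique pure-strategy Nash equilibrium is (B, R, S).

Player 1 against (L, S): payoffs -4, -8, 7 → best response C.
Player 1 against (L, T): payoffs -1, 0, 5 → best response C.
Player 1 against (R, S): payoffs -6, 0, -7 → best response B.
Player 1 against (R, T): payoffs -5, -1, -3 → best response B.
Player 2 against (A, S): payoffs 2, 1 → best response L.
Player 2 against (A, T): payoffs 9, 7 → best response L.
Player 2 against (B, S): payoffs -1, 3 → best response R.
Player 2 against (B, T): payoffs 0, 4 → best response R.
Player 2 against (C, S): payoffs -2, 0 → best response R.
Player 2 against (C, T): payoffs 4, 6 → best response R.
Player 3 against (A, L): payoffs -4, 3 → best response T.
Player 3 against (A, R): payoffs 2, -7 → best response S.
Player 3 against (B, L): payoffs -4, -9 → best response S.
Player 3 against (B, R): payoffs 4, 2 → best response S.
Player 3 against (C, L): payoffs 0, 8 → best response T.
Player 3 against (C, R): payoffs 0, -5 → best response S.
Mutual best responses: (B, R, S).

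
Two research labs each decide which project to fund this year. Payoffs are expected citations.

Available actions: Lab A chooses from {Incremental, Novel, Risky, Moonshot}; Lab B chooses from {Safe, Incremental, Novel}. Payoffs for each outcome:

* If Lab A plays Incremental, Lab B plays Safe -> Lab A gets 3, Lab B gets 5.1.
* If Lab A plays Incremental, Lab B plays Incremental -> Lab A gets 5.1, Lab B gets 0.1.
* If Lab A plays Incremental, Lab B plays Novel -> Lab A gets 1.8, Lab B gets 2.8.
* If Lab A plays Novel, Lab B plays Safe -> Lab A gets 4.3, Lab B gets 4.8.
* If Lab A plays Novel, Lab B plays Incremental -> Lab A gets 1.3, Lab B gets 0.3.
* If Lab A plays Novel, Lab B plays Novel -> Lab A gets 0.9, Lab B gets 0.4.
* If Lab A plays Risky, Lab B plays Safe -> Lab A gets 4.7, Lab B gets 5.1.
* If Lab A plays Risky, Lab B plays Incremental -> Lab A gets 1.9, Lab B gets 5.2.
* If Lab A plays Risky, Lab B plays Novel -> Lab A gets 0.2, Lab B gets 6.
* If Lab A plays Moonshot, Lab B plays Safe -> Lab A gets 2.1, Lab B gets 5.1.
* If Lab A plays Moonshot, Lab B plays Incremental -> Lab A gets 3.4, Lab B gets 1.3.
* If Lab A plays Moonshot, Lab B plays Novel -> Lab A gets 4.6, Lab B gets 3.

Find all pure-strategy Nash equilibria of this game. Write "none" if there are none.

There is no pure-strategy Nash equilibrium.

(Incremental, Safe): Lab A can switch to Novel (3 → 4.3). Not NE.
(Incremental, Incremental): Lab B can switch to Safe (0.1 → 5.1). Not NE.
(Incremental, Novel): Lab A can switch to Moonshot (1.8 → 4.6). Not NE.
(Novel, Safe): Lab A can switch to Risky (4.3 → 4.7). Not NE.
(Novel, Incremental): Lab A can switch to Incremental (1.3 → 5.1). Not NE.
(Novel, Novel): Lab A can switch to Incremental (0.9 → 1.8). Not NE.
(Risky, Safe): Lab B can switch to Incremental (5.1 → 5.2). Not NE.
(Risky, Incremental): Lab A can switch to Incremental (1.9 → 5.1). Not NE.
(Risky, Novel): Lab A can switch to Incremental (0.2 → 1.8). Not NE.
(Moonshot, Safe): Lab A can switch to Incremental (2.1 → 3). Not NE.
(The remaining 2 profiles each have a profitable deviation by the same check.)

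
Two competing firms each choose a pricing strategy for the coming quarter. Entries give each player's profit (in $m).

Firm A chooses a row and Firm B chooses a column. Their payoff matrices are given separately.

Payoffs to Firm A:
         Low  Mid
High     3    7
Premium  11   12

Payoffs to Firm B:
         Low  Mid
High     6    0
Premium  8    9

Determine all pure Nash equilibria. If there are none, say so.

The unique pure-strategy Nash equilibrium is (Premium, Mid).

Firm A against Low: payoffs 3, 11 → best response Premium.
Firm A against Mid: payoffs 7, 12 → best response Premium.
Firm B against High: payoffs 6, 0 → best response Low.
Firm B against Premium: payoffs 8, 9 → best response Mid.
Mutual best responses: (Premium, Mid).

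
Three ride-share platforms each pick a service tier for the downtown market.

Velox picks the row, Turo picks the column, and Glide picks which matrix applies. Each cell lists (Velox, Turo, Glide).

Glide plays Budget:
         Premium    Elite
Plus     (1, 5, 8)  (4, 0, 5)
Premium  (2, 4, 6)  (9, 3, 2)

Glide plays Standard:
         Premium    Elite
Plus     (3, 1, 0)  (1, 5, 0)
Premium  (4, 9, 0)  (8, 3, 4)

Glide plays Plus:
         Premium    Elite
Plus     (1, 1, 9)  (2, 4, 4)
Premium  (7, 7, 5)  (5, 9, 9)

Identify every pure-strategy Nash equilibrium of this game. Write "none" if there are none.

(Premium, Premium, Budget) and (Premium, Elite, Plus)

Velox against (Premium, Budget): payoffs 1, 2 → best response Premium.
Velox against (Premium, Standard): payoffs 3, 4 → best response Premium.
Velox against (Premium, Plus): payoffs 1, 7 → best response Premium.
Velox against (Elite, Budget): payoffs 4, 9 → best response Premium.
Velox against (Elite, Standard): payoffs 1, 8 → best response Premium.
Velox against (Elite, Plus): payoffs 2, 5 → best response Premium.
Turo against (Plus, Budget): payoffs 5, 0 → best response Premium.
Turo against (Plus, Standard): payoffs 1, 5 → best response Elite.
Turo against (Plus, Plus): payoffs 1, 4 → best response Elite.
Turo against (Premium, Budget): payoffs 4, 3 → best response Premium.
Turo against (Premium, Standard): payoffs 9, 3 → best response Premium.
Turo against (Premium, Plus): payoffs 7, 9 → best response Elite.
Glide against (Plus, Premium): payoffs 8, 0, 9 → best response Plus.
Glide against (Plus, Elite): payoffs 5, 0, 4 → best response Budget.
Glide against (Premium, Premium): payoffs 6, 0, 5 → best response Budget.
Glide against (Premium, Elite): payoffs 2, 4, 9 → best response Plus.
Mutual best responses: (Premium, Premium, Budget); (Premium, Elite, Plus).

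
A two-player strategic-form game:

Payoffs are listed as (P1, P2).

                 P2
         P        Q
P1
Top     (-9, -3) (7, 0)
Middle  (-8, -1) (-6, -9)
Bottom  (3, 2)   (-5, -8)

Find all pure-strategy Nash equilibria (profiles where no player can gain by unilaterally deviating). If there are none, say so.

(Top, P): P1 can switch to Middle (-9 → -8). Not NE.
(Top, Q): P1 gets 7, best alternative -5; P2 gets 0, best alternative -3. No profitable deviation — NE.
(Middle, P): P1 can switch to Bottom (-8 → 3). Not NE.
(Middle, Q): P1 can switch to Top (-6 → 7). Not NE.
(Bottom, P): P1 gets 3, best alternative -8; P2 gets 2, best alternative -8. No profitable deviation — NE.
(Bottom, Q): P1 can switch to Top (-5 → 7). Not NE.

The pure Nash equilibria are (Top, Q) and (Bottom, P).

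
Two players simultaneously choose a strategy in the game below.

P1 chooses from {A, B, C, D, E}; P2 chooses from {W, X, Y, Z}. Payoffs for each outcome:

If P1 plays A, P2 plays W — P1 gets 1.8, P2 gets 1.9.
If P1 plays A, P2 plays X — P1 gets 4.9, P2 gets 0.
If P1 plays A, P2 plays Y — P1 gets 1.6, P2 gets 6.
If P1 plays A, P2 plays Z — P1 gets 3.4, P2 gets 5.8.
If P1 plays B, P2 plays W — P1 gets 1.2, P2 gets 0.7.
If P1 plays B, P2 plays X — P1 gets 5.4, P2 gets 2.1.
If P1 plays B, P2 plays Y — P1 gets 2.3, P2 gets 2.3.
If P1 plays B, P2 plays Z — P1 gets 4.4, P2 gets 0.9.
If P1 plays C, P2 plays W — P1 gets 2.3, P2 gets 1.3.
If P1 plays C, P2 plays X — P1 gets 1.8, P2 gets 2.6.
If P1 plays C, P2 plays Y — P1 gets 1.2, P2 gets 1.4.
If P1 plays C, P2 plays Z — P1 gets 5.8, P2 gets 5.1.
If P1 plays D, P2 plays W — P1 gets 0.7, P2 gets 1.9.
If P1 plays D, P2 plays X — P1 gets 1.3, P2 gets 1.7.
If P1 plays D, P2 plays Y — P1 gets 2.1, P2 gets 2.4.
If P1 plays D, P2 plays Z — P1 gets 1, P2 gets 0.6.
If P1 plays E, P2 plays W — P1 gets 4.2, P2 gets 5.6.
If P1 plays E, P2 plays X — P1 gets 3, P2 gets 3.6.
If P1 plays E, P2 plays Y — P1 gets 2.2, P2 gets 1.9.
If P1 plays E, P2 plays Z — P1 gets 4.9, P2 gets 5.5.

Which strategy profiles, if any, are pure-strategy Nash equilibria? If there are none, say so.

(A, W): P1 can switch to C (1.8 → 2.3). Not NE.
(A, X): P1 can switch to B (4.9 → 5.4). Not NE.
(A, Y): P1 can switch to B (1.6 → 2.3). Not NE.
(A, Z): P1 can switch to B (3.4 → 4.4). Not NE.
(B, W): P1 can switch to A (1.2 → 1.8). Not NE.
(B, X): P2 can switch to Y (2.1 → 2.3). Not NE.
(B, Y): P1 gets 2.3, best alternative 2.2; P2 gets 2.3, best alternative 2.1. No profitable deviation — NE.
(B, Z): P1 can switch to C (4.4 → 5.8). Not NE.
(C, W): P1 can switch to E (2.3 → 4.2). Not NE.
(C, X): P1 can switch to A (1.8 → 4.9). Not NE.
(C, Y): P1 can switch to A (1.2 → 1.6). Not NE.
(C, Z): P1 gets 5.8, best alternative 4.9; P2 gets 5.1, best alternative 2.6. No profitable deviation — NE.
(D, W): P1 can switch to A (0.7 → 1.8). Not NE.
(D, X): P1 can switch to A (1.3 → 4.9). Not NE.
(E, W): P1 gets 4.2, best alternative 2.3; P2 gets 5.6, best alternative 5.5. No profitable deviation — NE.
(The remaining 5 profiles each have a profitable deviation by the same check.)

(B, Y) and (C, Z) and (E, W)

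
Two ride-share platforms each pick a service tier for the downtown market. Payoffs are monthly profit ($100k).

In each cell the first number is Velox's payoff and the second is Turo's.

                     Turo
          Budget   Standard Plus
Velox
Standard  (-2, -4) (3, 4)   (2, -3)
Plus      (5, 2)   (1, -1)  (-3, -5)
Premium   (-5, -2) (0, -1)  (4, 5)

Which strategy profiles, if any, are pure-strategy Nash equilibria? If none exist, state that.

The pure Nash equilibria are (Standard, Standard), (Plus, Budget), (Premium, Plus).

For each player, find the best response to each opponent profile; mutual best responses are the pure NE.
Velox against Budget: payoffs -2, 5, -5 → best response Plus.
Velox against Standard: payoffs 3, 1, 0 → best response Standard.
Velox against Plus: payoffs 2, -3, 4 → best response Premium.
Turo against Standard: payoffs -4, 4, -3 → best response Standard.
Turo against Plus: payoffs 2, -1, -5 → best response Budget.
Turo against Premium: payoffs -2, -1, 5 → best response Plus.
Mutual best responses: (Standard, Standard); (Plus, Budget); (Premium, Plus).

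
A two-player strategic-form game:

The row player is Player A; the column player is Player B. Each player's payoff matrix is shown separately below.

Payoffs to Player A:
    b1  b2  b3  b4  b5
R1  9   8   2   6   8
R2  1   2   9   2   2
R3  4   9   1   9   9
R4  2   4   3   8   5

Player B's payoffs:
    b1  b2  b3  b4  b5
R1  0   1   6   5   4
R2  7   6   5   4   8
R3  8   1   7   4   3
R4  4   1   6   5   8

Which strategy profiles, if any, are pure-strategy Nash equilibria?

Mark each player's best response to every combination of opponents' strategies; a profile where every player is best-responding is a pure Nash equilibrium.
Player A against b1: payoffs 9, 1, 4, 2 → best response R1.
Player A against b2: payoffs 8, 2, 9, 4 → best response R3.
Player A against b3: payoffs 2, 9, 1, 3 → best response R2.
Player A against b4: payoffs 6, 2, 9, 8 → best response R3.
Player A against b5: payoffs 8, 2, 9, 5 → best response R3.
Player B against R1: payoffs 0, 1, 6, 5, 4 → best response b3.
Player B against R2: payoffs 7, 6, 5, 4, 8 → best response b5.
Player B against R3: payoffs 8, 1, 7, 4, 3 → best response b1.
Player B against R4: payoffs 4, 1, 6, 5, 8 → best response b5.
No profile is a mutual best response for all players.

none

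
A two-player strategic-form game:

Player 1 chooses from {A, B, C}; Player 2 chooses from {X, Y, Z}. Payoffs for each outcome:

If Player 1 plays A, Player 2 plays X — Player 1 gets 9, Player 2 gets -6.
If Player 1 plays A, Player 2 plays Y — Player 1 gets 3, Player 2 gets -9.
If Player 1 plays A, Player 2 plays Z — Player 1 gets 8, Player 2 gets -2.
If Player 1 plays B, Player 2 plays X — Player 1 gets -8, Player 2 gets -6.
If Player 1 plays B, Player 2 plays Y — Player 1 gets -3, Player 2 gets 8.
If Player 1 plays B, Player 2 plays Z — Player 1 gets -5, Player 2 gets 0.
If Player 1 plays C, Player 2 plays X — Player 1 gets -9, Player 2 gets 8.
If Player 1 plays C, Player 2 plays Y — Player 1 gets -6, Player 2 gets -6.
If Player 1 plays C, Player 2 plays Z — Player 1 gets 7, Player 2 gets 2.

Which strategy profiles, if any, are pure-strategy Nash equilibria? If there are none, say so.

For each player, find the best response to each opponent profile; mutual best responses are the pure NE.
Player 1 against X: payoffs 9, -8, -9 → best response A.
Player 1 against Y: payoffs 3, -3, -6 → best response A.
Player 1 against Z: payoffs 8, -5, 7 → best response A.
Player 2 against A: payoffs -6, -9, -2 → best response Z.
Player 2 against B: payoffs -6, 8, 0 → best response Y.
Player 2 against C: payoffs 8, -6, 2 → best response X.
Mutual best responses: (A, Z).

Pure NE: (A, Z)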